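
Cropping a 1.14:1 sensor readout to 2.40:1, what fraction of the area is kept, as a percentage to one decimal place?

The width stays; only height is cut (since 2.40:1 is wider than 1.14:1).
Fraction kept = (1.140)/(2.400) ≈ 47.50%.

47.5%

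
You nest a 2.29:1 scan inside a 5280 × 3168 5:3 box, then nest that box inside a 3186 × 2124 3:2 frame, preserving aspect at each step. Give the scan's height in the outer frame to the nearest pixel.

1391 px

Inside the 5280×3168 canvas the scan is width-limited at 5280.00 × 2305.68.
5:3 in 3186×2124: fills the width, so the intermediate becomes 3186.00 × 1911.60 — a scale of ×0.6034.
So the scan's height is 2305.68 × 0.6034 ≈ 1391.27.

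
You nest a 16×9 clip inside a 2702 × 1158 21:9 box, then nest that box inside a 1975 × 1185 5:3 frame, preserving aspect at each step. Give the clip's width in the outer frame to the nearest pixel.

First fit — 16×9 into 2702×1158 spans the height: 2058.67 × 1158.00.
21:9 in 1975×1185: fills the width, so the intermediate becomes 1975.00 × 846.43 — a scale of ×0.7309.
The clip scales with it: width 2058.67 × 0.7309 ≈ 1504.76.

1505 px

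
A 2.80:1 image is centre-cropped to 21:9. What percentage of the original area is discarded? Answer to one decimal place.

21:9 is narrower than 2.80:1, so the crop keeps the full height and trims the width.
Area ratio = (2.333)/(2.800) = 83.33%; the remaining 16.67% is cropped out.

16.7%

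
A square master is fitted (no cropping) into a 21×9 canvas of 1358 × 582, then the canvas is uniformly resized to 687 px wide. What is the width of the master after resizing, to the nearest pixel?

Fitted into 1358×582, the master spans the height; its width is 582 × 1/1 ≈ 582.00 px.
Resizing to 687 px wide multiplies everything by 0.5059: 582.00 → 294.43 px.

294 px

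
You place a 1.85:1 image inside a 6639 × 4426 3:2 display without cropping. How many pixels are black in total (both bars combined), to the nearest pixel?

Since 1.850 > 1.500, the image is width-limited.
The image is 6639 / 1.850 ≈ 3588.6486 px tall.
Leftover height: 4426 − 3588.6486 = 837.3514 px.
Across the 6639-px span: 837.3514 × 6639 ≈ 5559176 px.

5559176 pixels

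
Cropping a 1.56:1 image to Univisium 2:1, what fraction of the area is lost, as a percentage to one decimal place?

Univisium 2:1 is wider than 1.56:1, so the crop keeps the full width and trims the height.
Fraction kept = (1.560)/(2.000) ≈ 78.00%, so 22.00% is lost.

22.0%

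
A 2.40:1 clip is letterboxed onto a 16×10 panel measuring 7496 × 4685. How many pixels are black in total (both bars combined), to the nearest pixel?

11706253 pixels

2.40:1 is wider than 16×10, so it spans the full width.
Content height = 7496 / 2.400 ≈ 3123.3333 px.
Leftover height: 4685 − 3123.3333 = 1561.6667 px.
Bar area = 1561.6667 × 7496 ≈ 11706253 px.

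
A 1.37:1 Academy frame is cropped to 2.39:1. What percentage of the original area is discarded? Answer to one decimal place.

Going from 1.37:1 Academy to 2.39:1 means cutting height while keeping width.
(1.370)/(2.390) ≈ 0.573 of the area survives, leaving 42.68% discarded.

42.7%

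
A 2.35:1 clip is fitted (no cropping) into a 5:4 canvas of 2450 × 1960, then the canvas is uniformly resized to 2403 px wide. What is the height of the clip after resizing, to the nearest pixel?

Fitted into 2450×1960, the clip spans the width; its height is 2450 / 2.350 ≈ 1042.55 px.
Scaling 2450 → 2403 is ×0.9808, so the height becomes 1042.55 × 0.9808 ≈ 1022.55 px.

1023 px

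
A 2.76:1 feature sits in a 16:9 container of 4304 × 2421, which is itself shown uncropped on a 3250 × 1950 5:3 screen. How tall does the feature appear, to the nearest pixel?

1178 px

Inside the 4304×2421 canvas the feature is width-limited at 4304.00 × 1559.42.
Second fit — the 16:9 canvas into 3250×1950 spans the width: 3250.00 × 1828.12 (×0.7551 from 4304×2421).
The feature scales with it: height 1559.42 × 0.7551 ≈ 1177.54.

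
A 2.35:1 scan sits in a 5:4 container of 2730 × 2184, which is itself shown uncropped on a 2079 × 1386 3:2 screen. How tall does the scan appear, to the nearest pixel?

737 px

2.35:1 in 2730×2184: fills the width, so the scan is 2730.00 × 1161.70.
The 5:4 canvas is height-limited in 2079×1386, giving 1732.50 × 1386.00; scale factor 0.6346.
The scan scales with it: height 1161.70 × 0.6346 ≈ 737.23.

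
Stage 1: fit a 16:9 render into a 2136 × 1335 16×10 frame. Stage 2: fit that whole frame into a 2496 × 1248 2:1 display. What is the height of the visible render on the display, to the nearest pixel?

Inside the 2136×1335 canvas the render is width-limited at 2136.00 × 1201.50.
Second fit — the 16×10 canvas into 2496×1248 spans the height: 1996.80 × 1248.00 (×0.9348 from 2136×1335).
The render scales with it: height 1201.50 × 0.9348 ≈ 1123.20.

1123 px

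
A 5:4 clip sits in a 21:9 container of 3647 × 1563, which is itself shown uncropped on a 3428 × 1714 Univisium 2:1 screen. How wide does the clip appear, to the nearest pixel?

1836 px

First fit — 5:4 into 3647×1563 spans the height: 1953.75 × 1563.00.
21:9 in 3428×1714: fills the width, so the intermediate becomes 3428.00 × 1469.14 — a scale of ×0.9400.
The clip scales with it: width 1953.75 × 0.9400 ≈ 1836.43.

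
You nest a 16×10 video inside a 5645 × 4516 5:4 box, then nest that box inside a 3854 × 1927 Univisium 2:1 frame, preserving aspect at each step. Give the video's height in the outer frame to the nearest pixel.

1505 px

Inside the 5645×4516 canvas the video is width-limited at 5645.00 × 3528.12.
Second fit — the 5:4 canvas into 3854×1927 spans the height: 2408.75 × 1927.00 (×0.4267 from 5645×4516).
Applying the same ×0.4267: 3528.12 → 1505.47.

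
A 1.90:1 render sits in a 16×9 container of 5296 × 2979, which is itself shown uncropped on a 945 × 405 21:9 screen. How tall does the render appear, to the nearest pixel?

Inside the 5296×2979 canvas the render is width-limited at 5296.00 × 2787.37.
Second fit — the 16×9 canvas into 945×405 spans the height: 720.00 × 405.00 (×0.1360 from 5296×2979).
Applying the same ×0.1360: 2787.37 → 378.95.

379 px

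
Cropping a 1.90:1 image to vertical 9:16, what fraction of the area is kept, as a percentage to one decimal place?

29.6%

The height stays; only width is cut (since vertical 9:16 is narrower than 1.90:1).
Fraction kept = (0.562)/(1.900) ≈ 29.61%.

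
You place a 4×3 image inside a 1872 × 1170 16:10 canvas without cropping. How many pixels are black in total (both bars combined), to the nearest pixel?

4×3 is narrower than 16:10, so it spans the full height.
Content width = 1170 × 4/3 ≈ 1560.0000 px.
1872 − 1560.0000 = 312.0000 px of bars.
Across the 1170-px span: 312.0000 × 1170 ≈ 365040 px.

365040 pixels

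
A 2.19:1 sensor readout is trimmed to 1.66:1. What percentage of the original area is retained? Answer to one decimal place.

75.8%

Going from 2.19:1 to 1.66:1 means cutting width while keeping height.
(1.660)/(2.190) ≈ 0.758 of the area survives.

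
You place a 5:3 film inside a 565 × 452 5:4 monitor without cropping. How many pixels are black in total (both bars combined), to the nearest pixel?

Since 1.667 > 1.250, the film is width-limited.
Content height = 565 × 3/5 ≈ 339.0000 px.
452 − 339.0000 = 113.0000 px of bars.
Across the 565-px span: 113.0000 × 565 ≈ 63845 px.

63845 pixels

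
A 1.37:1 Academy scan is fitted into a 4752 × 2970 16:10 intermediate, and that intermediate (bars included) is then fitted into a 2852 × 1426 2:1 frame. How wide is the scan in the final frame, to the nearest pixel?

Inside the 4752×2970 canvas the scan is height-limited at 4068.90 × 2970.00.
16:10 in 2852×1426: fills the height, so the intermediate becomes 2281.60 × 1426.00 — a scale of ×0.4801.
Applying the same ×0.4801: 4068.90 → 1953.62.

1954 px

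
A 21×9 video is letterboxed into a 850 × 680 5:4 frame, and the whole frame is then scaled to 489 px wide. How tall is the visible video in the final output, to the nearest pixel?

At 850×680 the video is width-limited, so height = 850 × 9/21 ≈ 364.29 px.
Scaling 850 → 489 is ×0.5753, so the height becomes 364.29 × 0.5753 ≈ 209.57 px.

210 px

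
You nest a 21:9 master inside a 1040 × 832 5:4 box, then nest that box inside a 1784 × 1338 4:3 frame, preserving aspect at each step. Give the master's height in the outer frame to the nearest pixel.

717 px

First fit — 21:9 into 1040×832 spans the width: 1040.00 × 445.71.
The 5:4 canvas is height-limited in 1784×1338, giving 1672.50 × 1338.00; scale factor 1.6082.
Applying the same ×1.6082: 445.71 → 716.79.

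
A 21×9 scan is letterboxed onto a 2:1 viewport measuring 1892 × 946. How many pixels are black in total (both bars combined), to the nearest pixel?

255690 pixels

Since 2.333 > 2.000, the scan is width-limited.
The scan is 1892 × 9/21 ≈ 810.8571 px tall.
Leftover height: 946 − 810.8571 = 135.1429 px.
Across the 1892-px span: 135.1429 × 1892 ≈ 255690 px.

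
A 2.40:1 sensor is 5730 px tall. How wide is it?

5730 × 2.400 = 13752.

13752 px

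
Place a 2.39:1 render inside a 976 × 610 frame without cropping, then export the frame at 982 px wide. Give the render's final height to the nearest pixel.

In the 976×610 frame the render fills the width: height = 976 / 2.390 ≈ 408.37 px.
The frame scales by 982/976 = 1.0061; 408.37 × 1.0061 ≈ 410.88 px.

411 px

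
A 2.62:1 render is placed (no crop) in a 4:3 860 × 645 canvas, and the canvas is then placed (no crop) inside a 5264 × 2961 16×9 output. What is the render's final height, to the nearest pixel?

2.62:1 in 860×645: fills the width, so the render is 860.00 × 328.24.
The 4:3 canvas is height-limited in 5264×2961, giving 3948.00 × 2961.00; scale factor 4.5907.
The render scales with it: height 328.24 × 4.5907 ≈ 1506.87.

1507 px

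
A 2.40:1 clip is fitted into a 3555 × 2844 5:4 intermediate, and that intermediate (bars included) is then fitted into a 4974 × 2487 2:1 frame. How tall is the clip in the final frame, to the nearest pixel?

1295 px

2.40:1 in 3555×2844: fills the width, so the clip is 3555.00 × 1481.25.
The 5:4 canvas is height-limited in 4974×2487, giving 3108.75 × 2487.00; scale factor 0.8745.
Applying the same ×0.8745: 1481.25 → 1295.31.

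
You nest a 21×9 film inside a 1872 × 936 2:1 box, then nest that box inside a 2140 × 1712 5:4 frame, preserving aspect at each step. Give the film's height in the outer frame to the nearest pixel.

917 px

21×9 in 1872×936: fills the width, so the film is 1872.00 × 802.29.
2:1 in 2140×1712: fills the width, so the intermediate becomes 2140.00 × 1070.00 — a scale of ×1.1432.
The film scales with it: height 802.29 × 1.1432 ≈ 917.14.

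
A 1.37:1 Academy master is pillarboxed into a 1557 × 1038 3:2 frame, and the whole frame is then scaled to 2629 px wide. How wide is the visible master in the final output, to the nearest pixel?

2401 px

Fitted into 1557×1038, the master spans the height; its width is 1038 × 1.370 ≈ 1422.06 px.
Resizing to 2629 px wide multiplies everything by 1.6885: 1422.06 → 2401.15 px.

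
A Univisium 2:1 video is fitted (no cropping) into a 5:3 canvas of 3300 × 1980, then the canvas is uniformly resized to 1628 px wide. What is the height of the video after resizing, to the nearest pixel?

At 3300×1980 the video is width-limited, so height = 3300 × 1/2 ≈ 1650.00 px.
Resizing to 1628 px wide multiplies everything by 0.4933: 1650.00 → 814.00 px.

814 px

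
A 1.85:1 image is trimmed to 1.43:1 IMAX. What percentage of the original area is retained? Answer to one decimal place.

77.3%

1.43:1 IMAX is narrower than 1.85:1, so the crop keeps the full height and trims the width.
Fraction kept = (1.430)/(1.850) ≈ 77.30%.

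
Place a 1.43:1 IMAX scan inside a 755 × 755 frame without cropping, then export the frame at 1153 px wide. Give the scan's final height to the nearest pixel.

806 px

Fitted into 755×755, the scan spans the width; its height is 755 / 1.430 ≈ 527.97 px.
Scaling 755 → 1153 is ×1.5272, so the height becomes 527.97 × 1.5272 ≈ 806.29 px.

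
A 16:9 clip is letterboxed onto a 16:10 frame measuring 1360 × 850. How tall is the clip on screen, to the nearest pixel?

16:9 is wider than 16:10, so it spans the full width.
Content height = 1360 × 9/16 ≈ 765.00 px.

765 px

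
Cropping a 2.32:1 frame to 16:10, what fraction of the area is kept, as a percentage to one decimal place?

69.0%

The height stays; only width is cut (since 16:10 is narrower than 2.32:1).
Area ratio = (1.600)/(2.320) = 68.97% retained.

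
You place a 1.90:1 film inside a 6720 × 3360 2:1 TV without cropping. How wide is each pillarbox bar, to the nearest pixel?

168 px

Since 1.900 < 2.000, the film is height-limited.
The film is 3360 × 1.900 ≈ 6384.00 px wide.
Black = 6720 − 6384.00 = 336.00 px, or 168.00 per bar.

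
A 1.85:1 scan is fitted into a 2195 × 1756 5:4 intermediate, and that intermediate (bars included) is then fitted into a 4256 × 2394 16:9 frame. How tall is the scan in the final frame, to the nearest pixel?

1618 px

Inside the 2195×1756 canvas the scan is width-limited at 2195.00 × 1186.49.
5:4 in 4256×2394: fills the height, so the intermediate becomes 2992.50 × 2394.00 — a scale of ×1.3633.
The scan scales with it: height 1186.49 × 1.3633 ≈ 1617.57.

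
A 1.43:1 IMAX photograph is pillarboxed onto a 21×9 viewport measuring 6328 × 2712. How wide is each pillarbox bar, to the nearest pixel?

1225 px

1.43:1 IMAX (1.430) < 21×9 (2.333), so the photograph fills the height.
That makes the image 3878.16 px wide (2712 × 1.430).
Leftover width: 6328 − 3878.16 = 2449.84 px → 1224.92 each side.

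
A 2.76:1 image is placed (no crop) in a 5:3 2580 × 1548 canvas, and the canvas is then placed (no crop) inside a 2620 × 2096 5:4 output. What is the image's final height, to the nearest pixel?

949 px

2.76:1 in 2580×1548: fills the width, so the image is 2580.00 × 934.78.
The 5:3 canvas is width-limited in 2620×2096, giving 2620.00 × 1572.00; scale factor 1.0155.
So the image's height is 934.78 × 1.0155 ≈ 949.28.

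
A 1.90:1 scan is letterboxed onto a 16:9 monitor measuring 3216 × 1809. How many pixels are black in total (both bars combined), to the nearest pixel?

Since 1.900 > 1.778, the scan is width-limited.
That makes the image 1692.6316 px tall (3216 / 1.900).
1809 − 1692.6316 = 116.3684 px of bars.
Across the 3216-px span: 116.3684 × 3216 ≈ 374241 px.

374241 pixels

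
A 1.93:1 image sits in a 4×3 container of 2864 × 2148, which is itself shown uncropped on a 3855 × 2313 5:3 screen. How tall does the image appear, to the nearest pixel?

1.93:1 in 2864×2148: fills the width, so the image is 2864.00 × 1483.94.
4×3 in 3855×2313: fills the height, so the intermediate becomes 3084.00 × 2313.00 — a scale of ×1.0768.
The image scales with it: height 1483.94 × 1.0768 ≈ 1597.93.

1598 px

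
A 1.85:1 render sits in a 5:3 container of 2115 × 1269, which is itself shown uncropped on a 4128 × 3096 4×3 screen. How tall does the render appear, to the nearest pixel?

2231 px

First fit — 1.85:1 into 2115×1269 spans the width: 2115.00 × 1143.24.
5:3 in 4128×3096: fills the width, so the intermediate becomes 4128.00 × 2476.80 — a scale of ×1.9518.
So the render's height is 1143.24 × 1.9518 ≈ 2231.35.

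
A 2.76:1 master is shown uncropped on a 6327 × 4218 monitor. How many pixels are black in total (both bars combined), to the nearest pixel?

2.76:1 (2.760) > 3×2 (1.500), so the master fills the width.
That makes the image 2292.3913 px tall (6327 / 2.760).
4218 − 2292.3913 = 1925.6087 px of bars.
Across the 6327-px span: 1925.6087 × 6327 ≈ 12183326 px.

12183326 pixels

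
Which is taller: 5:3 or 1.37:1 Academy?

5:3 = 1.667 and 1.37; 1.667 > 1.37. The smaller width-to-height ratio is the taller frame.

1.37:1 Academy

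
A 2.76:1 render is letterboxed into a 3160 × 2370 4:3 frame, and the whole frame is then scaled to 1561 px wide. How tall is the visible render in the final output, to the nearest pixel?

566 px

At 3160×2370 the render is width-limited, so height = 3160 / 2.760 ≈ 1144.93 px.
The frame scales by 1561/3160 = 0.4940; 1144.93 × 0.4940 ≈ 565.58 px.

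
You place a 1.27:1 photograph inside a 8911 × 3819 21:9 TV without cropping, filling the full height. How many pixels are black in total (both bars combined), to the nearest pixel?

15508463 pixels

Content width = 3819 × 1.270 ≈ 4850.1300 px.
8911 − 4850.1300 = 4060.8700 px of bars.
Bar area = 4060.8700 × 3819 ≈ 15508463 px.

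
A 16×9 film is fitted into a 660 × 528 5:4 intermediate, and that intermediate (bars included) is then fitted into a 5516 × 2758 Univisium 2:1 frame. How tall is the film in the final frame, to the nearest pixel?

First fit — 16×9 into 660×528 spans the width: 660.00 × 371.25.
5:4 in 5516×2758: fills the height, so the intermediate becomes 3447.50 × 2758.00 — a scale of ×5.2235.
Applying the same ×5.2235: 371.25 → 1939.22.

1939 px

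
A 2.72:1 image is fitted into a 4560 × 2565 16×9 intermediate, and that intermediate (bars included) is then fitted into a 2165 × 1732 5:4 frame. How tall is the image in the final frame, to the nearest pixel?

First fit — 2.72:1 into 4560×2565 spans the width: 4560.00 × 1676.47.
Second fit — the 16×9 canvas into 2165×1732 spans the width: 2165.00 × 1217.81 (×0.4748 from 4560×2565).
So the image's height is 1676.47 × 0.4748 ≈ 795.96.

796 px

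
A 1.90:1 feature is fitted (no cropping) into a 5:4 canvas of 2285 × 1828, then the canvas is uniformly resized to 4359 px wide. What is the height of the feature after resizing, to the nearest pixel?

At 2285×1828 the feature is width-limited, so height = 2285 / 1.900 ≈ 1202.63 px.
Scaling 2285 → 4359 is ×1.9077, so the height becomes 1202.63 × 1.9077 ≈ 2294.21 px.

2294 px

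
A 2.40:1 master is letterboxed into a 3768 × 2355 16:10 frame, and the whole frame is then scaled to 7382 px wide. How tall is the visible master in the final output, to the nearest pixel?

3076 px

In the 3768×2355 frame the master fills the width: height = 3768 / 2.400 ≈ 1570.00 px.
Resizing to 7382 px wide multiplies everything by 1.9591: 1570.00 → 3075.83 px.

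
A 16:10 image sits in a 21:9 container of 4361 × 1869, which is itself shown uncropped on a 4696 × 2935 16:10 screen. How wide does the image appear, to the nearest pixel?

16:10 in 4361×1869: fills the height, so the image is 2990.40 × 1869.00.
Second fit — the 21:9 canvas into 4696×2935 spans the width: 4696.00 × 2012.57 (×1.0768 from 4361×1869).
Applying the same ×1.0768: 2990.40 → 3220.11.

3220 px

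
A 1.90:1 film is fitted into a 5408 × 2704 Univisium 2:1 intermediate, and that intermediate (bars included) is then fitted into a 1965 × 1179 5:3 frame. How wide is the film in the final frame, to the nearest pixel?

Inside the 5408×2704 canvas the film is height-limited at 5137.60 × 2704.00.
Univisium 2:1 in 1965×1179: fills the width, so the intermediate becomes 1965.00 × 982.50 — a scale of ×0.3634.
So the film's width is 5137.60 × 0.3634 ≈ 1866.75.

1867 px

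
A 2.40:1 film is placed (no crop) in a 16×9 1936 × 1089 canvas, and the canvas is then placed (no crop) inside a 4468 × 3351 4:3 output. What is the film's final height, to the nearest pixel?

First fit — 2.40:1 into 1936×1089 spans the width: 1936.00 × 806.67.
16×9 in 4468×3351: fills the width, so the intermediate becomes 4468.00 × 2513.25 — a scale of ×2.3079.
So the film's height is 806.67 × 2.3079 ≈ 1861.67.

1862 px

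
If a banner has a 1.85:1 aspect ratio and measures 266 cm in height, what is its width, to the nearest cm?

At 1.85:1, 266 × 1.850 ≈ 492.10.

492 cm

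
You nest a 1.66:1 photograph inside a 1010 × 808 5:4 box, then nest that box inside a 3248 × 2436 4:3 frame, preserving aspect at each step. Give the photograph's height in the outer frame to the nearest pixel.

1834 px

Inside the 1010×808 canvas the photograph is width-limited at 1010.00 × 608.43.
Second fit — the 5:4 canvas into 3248×2436 spans the height: 3045.00 × 2436.00 (×3.0149 from 1010×808).
Applying the same ×3.0149: 608.43 → 1834.34.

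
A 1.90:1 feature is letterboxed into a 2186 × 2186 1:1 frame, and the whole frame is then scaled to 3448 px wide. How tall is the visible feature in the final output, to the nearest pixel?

1815 px

Fitted into 2186×2186, the feature spans the width; its height is 2186 / 1.900 ≈ 1150.53 px.
Scaling 2186 → 3448 is ×1.5773, so the height becomes 1150.53 × 1.5773 ≈ 1814.74 px.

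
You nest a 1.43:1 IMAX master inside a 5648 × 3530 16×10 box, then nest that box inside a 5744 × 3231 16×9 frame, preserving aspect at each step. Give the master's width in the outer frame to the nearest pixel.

1.43:1 IMAX in 5648×3530: fills the height, so the master is 5047.90 × 3530.00.
Second fit — the 16×10 canvas into 5744×3231 spans the height: 5169.60 × 3231.00 (×0.9153 from 5648×3530).
The master scales with it: width 5047.90 × 0.9153 ≈ 4620.33.

4620 px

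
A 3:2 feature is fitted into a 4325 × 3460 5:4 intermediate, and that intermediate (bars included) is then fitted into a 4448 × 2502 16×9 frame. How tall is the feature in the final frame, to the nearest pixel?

2085 px

Inside the 4325×3460 canvas the feature is width-limited at 4325.00 × 2883.33.
5:4 in 4448×2502: fills the height, so the intermediate becomes 3127.50 × 2502.00 — a scale of ×0.7231.
Applying the same ×0.7231: 2883.33 → 2085.00.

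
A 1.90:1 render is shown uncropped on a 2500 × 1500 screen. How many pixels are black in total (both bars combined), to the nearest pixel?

460526 pixels

1.90:1 is wider than 5:3, so it spans the full width.
That makes the image 1315.7895 px tall (2500 / 1.900).
1500 − 1315.7895 = 184.2105 px of bars.
Across the 2500-px span: 184.2105 × 2500 ≈ 460526 px.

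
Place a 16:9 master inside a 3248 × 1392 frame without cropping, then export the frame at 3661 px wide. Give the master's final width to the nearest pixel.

2789 px

In the 3248×1392 frame the master fills the height: width = 1392 × 16/9 ≈ 2474.67 px.
Scaling 3248 → 3661 is ×1.1272, so the width becomes 2474.67 × 1.1272 ≈ 2789.33 px.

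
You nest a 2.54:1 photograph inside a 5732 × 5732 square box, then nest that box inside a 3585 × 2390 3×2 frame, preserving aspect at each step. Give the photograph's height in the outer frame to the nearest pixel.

941 px

Inside the 5732×5732 canvas the photograph is width-limited at 5732.00 × 2256.69.
Second fit — the square canvas into 3585×2390 spans the height: 2390.00 × 2390.00 (×0.4170 from 5732×5732).
The photograph scales with it: height 2256.69 × 0.4170 ≈ 940.94.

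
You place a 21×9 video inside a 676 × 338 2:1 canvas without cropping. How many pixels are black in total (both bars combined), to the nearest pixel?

32641 pixels

21×9 (2.333) > 2:1 (2.000), so the video fills the width.
Content height = 676 × 9/21 ≈ 289.7143 px.
Leftover height: 338 − 289.7143 = 48.2857 px.
That's 48.2857 × 676 ≈ 32641 black pixels.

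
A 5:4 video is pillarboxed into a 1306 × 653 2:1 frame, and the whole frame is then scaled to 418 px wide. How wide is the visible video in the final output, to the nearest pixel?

In the 1306×653 frame the video fills the height: width = 653 × 5/4 ≈ 816.25 px.
Scaling 1306 → 418 is ×0.3201, so the width becomes 816.25 × 0.3201 ≈ 261.25 px.

261 px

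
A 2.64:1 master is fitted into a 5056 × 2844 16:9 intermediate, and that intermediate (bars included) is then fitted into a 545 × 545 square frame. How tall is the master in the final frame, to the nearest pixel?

206 px

Inside the 5056×2844 canvas the master is width-limited at 5056.00 × 1915.15.
Second fit — the 16:9 canvas into 545×545 spans the width: 545.00 × 306.56 (×0.1078 from 5056×2844).
Applying the same ×0.1078: 1915.15 → 206.44.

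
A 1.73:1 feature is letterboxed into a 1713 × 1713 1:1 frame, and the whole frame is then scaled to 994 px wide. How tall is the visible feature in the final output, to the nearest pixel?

575 px

Fitted into 1713×1713, the feature spans the width; its height is 1713 / 1.730 ≈ 990.17 px.
Resizing to 994 px wide multiplies everything by 0.5803: 990.17 → 574.57 px.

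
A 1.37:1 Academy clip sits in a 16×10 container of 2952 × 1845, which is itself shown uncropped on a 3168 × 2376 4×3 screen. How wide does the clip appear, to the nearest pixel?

First fit — 1.37:1 Academy into 2952×1845 spans the height: 2527.65 × 1845.00.
16×10 in 3168×2376: fills the width, so the intermediate becomes 3168.00 × 1980.00 — a scale of ×1.0732.
Applying the same ×1.0732: 2527.65 → 2712.60.

2713 px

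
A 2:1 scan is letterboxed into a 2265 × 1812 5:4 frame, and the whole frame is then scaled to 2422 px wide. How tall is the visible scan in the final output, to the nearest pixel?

1211 px

In the 2265×1812 frame the scan fills the width: height = 2265 × 1/2 ≈ 1132.50 px.
Scaling 2265 → 2422 is ×1.0693, so the height becomes 1132.50 × 1.0693 ≈ 1211.00 px.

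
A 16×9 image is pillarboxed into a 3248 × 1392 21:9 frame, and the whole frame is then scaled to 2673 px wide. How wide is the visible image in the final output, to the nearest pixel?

Fitted into 3248×1392, the image spans the height; its width is 1392 × 16/9 ≈ 2474.67 px.
Resizing to 2673 px wide multiplies everything by 0.8230: 2474.67 → 2036.57 px.

2037 px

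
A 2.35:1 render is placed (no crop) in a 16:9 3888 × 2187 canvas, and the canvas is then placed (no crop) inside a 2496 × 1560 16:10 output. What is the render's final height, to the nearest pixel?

1062 px

First fit — 2.35:1 into 3888×2187 spans the width: 3888.00 × 1654.47.
The 16:9 canvas is width-limited in 2496×1560, giving 2496.00 × 1404.00; scale factor 0.6420.
So the render's height is 1654.47 × 0.6420 ≈ 1062.13.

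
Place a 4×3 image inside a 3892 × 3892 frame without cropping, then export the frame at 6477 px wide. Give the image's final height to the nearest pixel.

At 3892×3892 the image is width-limited, so height = 3892 × 3/4 ≈ 2919.00 px.
Scaling 3892 → 6477 is ×1.6642, so the height becomes 2919.00 × 1.6642 ≈ 4857.75 px.

4858 px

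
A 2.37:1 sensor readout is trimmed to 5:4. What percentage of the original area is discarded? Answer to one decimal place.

47.3%

5:4 is narrower than 2.37:1, so the crop keeps the full height and trims the width.
(1.250)/(2.370) ≈ 0.527 of the area survives, leaving 47.26% discarded.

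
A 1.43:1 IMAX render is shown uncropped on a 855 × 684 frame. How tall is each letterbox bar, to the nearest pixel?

Since 1.430 > 1.250, the render is width-limited.
The render is 855 / 1.430 ≈ 597.90 px tall.
Black = 684 − 597.90 = 86.10 px, or 43.05 per bar.

43 px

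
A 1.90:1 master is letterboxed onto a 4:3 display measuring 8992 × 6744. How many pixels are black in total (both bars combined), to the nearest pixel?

Since 1.900 > 1.333, the master is width-limited.
Content height = 8992 / 1.900 ≈ 4732.6316 px.
6744 − 4732.6316 = 2011.3684 px of bars.
Bar area = 2011.3684 × 8992 ≈ 18086225 px.

18086225 pixels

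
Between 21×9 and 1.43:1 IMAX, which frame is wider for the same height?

21×9

21×9 = 2.333 and 1.43; 2.333 > 1.43.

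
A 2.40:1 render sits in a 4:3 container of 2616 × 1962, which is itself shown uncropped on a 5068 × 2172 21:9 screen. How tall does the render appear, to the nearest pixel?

1207 px

Inside the 2616×1962 canvas the render is width-limited at 2616.00 × 1090.00.
4:3 in 5068×2172: fills the height, so the intermediate becomes 2896.00 × 2172.00 — a scale of ×1.1070.
The render scales with it: height 1090.00 × 1.1070 ≈ 1206.67.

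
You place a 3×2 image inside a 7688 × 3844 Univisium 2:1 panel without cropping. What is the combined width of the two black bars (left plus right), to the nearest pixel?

1922 px

3×2 (1.500) < Univisium 2:1 (2.000), so the image fills the height.
That makes the image 5766.00 px wide (3844 × 3/2).
Leftover width: 7688 − 5766.00 = 1922.00 px.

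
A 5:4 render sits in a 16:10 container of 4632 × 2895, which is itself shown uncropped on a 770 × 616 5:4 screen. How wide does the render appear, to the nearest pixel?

602 px

5:4 in 4632×2895: fills the height, so the render is 3618.75 × 2895.00.
Second fit — the 16:10 canvas into 770×616 spans the width: 770.00 × 481.25 (×0.1662 from 4632×2895).
So the render's width is 3618.75 × 0.1662 ≈ 601.56.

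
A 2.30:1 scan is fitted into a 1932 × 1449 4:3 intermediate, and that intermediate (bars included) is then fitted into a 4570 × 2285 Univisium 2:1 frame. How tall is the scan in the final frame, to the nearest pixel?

1325 px

First fit — 2.30:1 into 1932×1449 spans the width: 1932.00 × 840.00.
Second fit — the 4:3 canvas into 4570×2285 spans the height: 3046.67 × 2285.00 (×1.5769 from 1932×1449).
Applying the same ×1.5769: 840.00 → 1324.64.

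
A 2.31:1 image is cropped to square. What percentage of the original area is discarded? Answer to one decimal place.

56.7%

square is narrower than 2.31:1, so the crop keeps the full height and trims the width.
Fraction kept = (1.000)/(2.310) ≈ 43.29%, so 56.71% is lost.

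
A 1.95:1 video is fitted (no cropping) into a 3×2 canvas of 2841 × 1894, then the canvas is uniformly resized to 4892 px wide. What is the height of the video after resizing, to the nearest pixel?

2509 px

Fitted into 2841×1894, the video spans the width; its height is 2841 / 1.950 ≈ 1456.92 px.
Resizing to 4892 px wide multiplies everything by 1.7219: 1456.92 → 2508.72 px.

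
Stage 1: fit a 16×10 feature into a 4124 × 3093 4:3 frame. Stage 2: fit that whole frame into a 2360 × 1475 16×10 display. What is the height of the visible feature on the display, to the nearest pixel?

1229 px

Inside the 4124×3093 canvas the feature is width-limited at 4124.00 × 2577.50.
Second fit — the 4:3 canvas into 2360×1475 spans the height: 1966.67 × 1475.00 (×0.4769 from 4124×3093).
Applying the same ×0.4769: 2577.50 → 1229.17.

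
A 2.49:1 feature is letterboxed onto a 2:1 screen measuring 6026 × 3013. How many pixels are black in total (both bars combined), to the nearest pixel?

2.49:1 is wider than 2:1, so it spans the full width.
The feature is 6026 / 2.490 ≈ 2420.0803 px tall.
Leftover height: 3013 − 2420.0803 = 592.9197 px.
Bar area = 592.9197 × 6026 ≈ 3572934 px.

3572934 pixels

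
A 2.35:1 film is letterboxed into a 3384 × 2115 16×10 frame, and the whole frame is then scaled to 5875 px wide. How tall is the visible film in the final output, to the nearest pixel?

2500 px

In the 3384×2115 frame the film fills the width: height = 3384 / 2.350 ≈ 1440.00 px.
Scaling 3384 → 5875 is ×1.7361, so the height becomes 1440.00 × 1.7361 ≈ 2500.00 px.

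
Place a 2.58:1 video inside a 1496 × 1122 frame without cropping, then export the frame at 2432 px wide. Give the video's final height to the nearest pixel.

943 px

In the 1496×1122 frame the video fills the width: height = 1496 / 2.580 ≈ 579.84 px.
The frame scales by 2432/1496 = 1.6257; 579.84 × 1.6257 ≈ 942.64 px.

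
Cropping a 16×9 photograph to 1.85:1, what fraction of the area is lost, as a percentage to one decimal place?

Going from 16×9 to 1.85:1 means cutting height while keeping width.
(1.778)/(1.850) ≈ 0.961 of the area survives, leaving 3.90% discarded.

3.9%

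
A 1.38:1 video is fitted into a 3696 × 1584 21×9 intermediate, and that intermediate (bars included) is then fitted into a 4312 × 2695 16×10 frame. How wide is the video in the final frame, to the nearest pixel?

2550 px

First fit — 1.38:1 into 3696×1584 spans the height: 2185.92 × 1584.00.
21×9 in 4312×2695: fills the width, so the intermediate becomes 4312.00 × 1848.00 — a scale of ×1.1667.
The video scales with it: width 2185.92 × 1.1667 ≈ 2550.24.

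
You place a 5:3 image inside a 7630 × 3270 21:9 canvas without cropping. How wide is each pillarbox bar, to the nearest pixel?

5:3 is narrower than 21:9, so it spans the full height.
Content width = 3270 × 5/3 ≈ 5450.00 px.
Black = 7630 − 5450.00 = 2180.00 px, or 1090.00 per bar.

1090 px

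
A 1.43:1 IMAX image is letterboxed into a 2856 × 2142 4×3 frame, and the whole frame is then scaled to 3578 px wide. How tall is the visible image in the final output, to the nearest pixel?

2502 px

In the 2856×2142 frame the image fills the width: height = 2856 / 1.430 ≈ 1997.20 px.
The frame scales by 3578/2856 = 1.2528; 1997.20 × 1.2528 ≈ 2502.10 px.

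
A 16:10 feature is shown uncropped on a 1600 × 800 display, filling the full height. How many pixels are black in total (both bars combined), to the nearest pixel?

The feature is 800 × 16/10 ≈ 1280.0000 px wide.
1600 − 1280.0000 = 320.0000 px of bars.
Across the 800-px span: 320.0000 × 800 ≈ 256000 px.

256000 pixels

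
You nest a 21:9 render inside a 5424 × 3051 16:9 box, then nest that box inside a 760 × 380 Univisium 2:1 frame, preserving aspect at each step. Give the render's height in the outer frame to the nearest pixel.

290 px

21:9 in 5424×3051: fills the width, so the render is 5424.00 × 2324.57.
The 16:9 canvas is height-limited in 760×380, giving 675.56 × 380.00; scale factor 0.1245.
Applying the same ×0.1245: 2324.57 → 289.52.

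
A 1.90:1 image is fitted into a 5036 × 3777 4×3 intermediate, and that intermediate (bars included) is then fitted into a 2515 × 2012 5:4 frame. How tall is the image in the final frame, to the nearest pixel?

1324 px

1.90:1 in 5036×3777: fills the width, so the image is 5036.00 × 2650.53.
Second fit — the 4×3 canvas into 2515×2012 spans the width: 2515.00 × 1886.25 (×0.4994 from 5036×3777).
The image scales with it: height 2650.53 × 0.4994 ≈ 1323.68.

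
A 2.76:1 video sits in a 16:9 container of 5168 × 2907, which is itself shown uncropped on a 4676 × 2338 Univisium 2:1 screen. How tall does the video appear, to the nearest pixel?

First fit — 2.76:1 into 5168×2907 spans the width: 5168.00 × 1872.46.
The 16:9 canvas is height-limited in 4676×2338, giving 4156.44 × 2338.00; scale factor 0.8043.
Applying the same ×0.8043: 1872.46 → 1505.96.

1506 px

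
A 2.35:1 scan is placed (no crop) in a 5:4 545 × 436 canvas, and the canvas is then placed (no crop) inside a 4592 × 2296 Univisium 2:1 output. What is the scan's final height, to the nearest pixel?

1221 px

2.35:1 in 545×436: fills the width, so the scan is 545.00 × 231.91.
Second fit — the 5:4 canvas into 4592×2296 spans the height: 2870.00 × 2296.00 (×5.2661 from 545×436).
Applying the same ×5.2661: 231.91 → 1221.28.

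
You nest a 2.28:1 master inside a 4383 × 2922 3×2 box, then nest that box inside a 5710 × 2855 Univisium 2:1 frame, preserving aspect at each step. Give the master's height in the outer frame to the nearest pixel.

Inside the 4383×2922 canvas the master is width-limited at 4383.00 × 1922.37.
The 3×2 canvas is height-limited in 5710×2855, giving 4282.50 × 2855.00; scale factor 0.9771.
So the master's height is 1922.37 × 0.9771 ≈ 1878.29.

1878 px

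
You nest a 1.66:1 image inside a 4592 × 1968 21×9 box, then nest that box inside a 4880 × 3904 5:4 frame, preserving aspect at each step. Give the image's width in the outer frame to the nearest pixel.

3472 px

First fit — 1.66:1 into 4592×1968 spans the height: 3266.88 × 1968.00.
The 21×9 canvas is width-limited in 4880×3904, giving 4880.00 × 2091.43; scale factor 1.0627.
So the image's width is 3266.88 × 1.0627 ≈ 3471.77.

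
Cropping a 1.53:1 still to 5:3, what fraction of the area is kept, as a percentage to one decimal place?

91.8%

The width stays; only height is cut (since 5:3 is wider than 1.53:1).
Fraction kept = (1.530)/(1.667) ≈ 91.80%.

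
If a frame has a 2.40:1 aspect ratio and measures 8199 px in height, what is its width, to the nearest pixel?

19678 px

8199 × 2.400 = 19677.60.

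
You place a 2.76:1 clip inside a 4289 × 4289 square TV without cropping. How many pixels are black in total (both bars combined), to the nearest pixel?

2.76:1 (2.760) > square (1.000), so the clip fills the width.
The clip is 4289 / 2.760 ≈ 1553.9855 px tall.
Leftover height: 4289 − 1553.9855 = 2735.0145 px.
Bar area = 2735.0145 × 4289 ≈ 11730477 px.

11730477 pixels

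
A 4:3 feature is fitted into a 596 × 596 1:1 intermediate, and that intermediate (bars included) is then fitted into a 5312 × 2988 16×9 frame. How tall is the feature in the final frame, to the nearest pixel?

Inside the 596×596 canvas the feature is width-limited at 596.00 × 447.00.
1:1 in 5312×2988: fills the height, so the intermediate becomes 2988.00 × 2988.00 — a scale of ×5.0134.
So the feature's height is 447.00 × 5.0134 ≈ 2241.00.

2241 px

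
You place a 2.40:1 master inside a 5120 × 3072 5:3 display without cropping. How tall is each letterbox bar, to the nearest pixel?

2.40:1 is wider than 5:3, so it spans the full width.
Content height = 5120 / 2.400 ≈ 2133.33 px.
Leftover height: 3072 − 2133.33 = 938.67 px → 469.33 each side.

469 px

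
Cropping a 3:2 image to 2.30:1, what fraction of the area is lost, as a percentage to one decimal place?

34.8%

Going from 3:2 to 2.30:1 means cutting height while keeping width.
Area ratio = (1.500)/(2.300) = 65.22%; the remaining 34.78% is cropped out.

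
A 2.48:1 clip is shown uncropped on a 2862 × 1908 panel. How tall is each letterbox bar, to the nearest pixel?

2.48:1 (2.480) > 3×2 (1.500), so the clip fills the width.
Content height = 2862 / 2.480 ≈ 1154.03 px.
1908 − 1154.03 = 753.97 px of bars (376.98 each).

377 px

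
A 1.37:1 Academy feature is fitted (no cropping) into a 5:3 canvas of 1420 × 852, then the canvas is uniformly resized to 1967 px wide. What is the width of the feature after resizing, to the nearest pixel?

1617 px

In the 1420×852 frame the feature fills the height: width = 852 × 1.370 ≈ 1167.24 px.
Resizing to 1967 px wide multiplies everything by 1.3852: 1167.24 → 1616.87 px.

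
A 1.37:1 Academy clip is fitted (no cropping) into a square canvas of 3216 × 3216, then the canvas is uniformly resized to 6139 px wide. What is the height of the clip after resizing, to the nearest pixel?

At 3216×3216 the clip is width-limited, so height = 3216 / 1.370 ≈ 2347.45 px.
Scaling 3216 → 6139 is ×1.9089, so the height becomes 2347.45 × 1.9089 ≈ 4481.02 px.

4481 px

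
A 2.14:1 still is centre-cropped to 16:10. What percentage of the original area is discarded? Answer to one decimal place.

The height stays; only width is cut (since 16:10 is narrower than 2.14:1).
Fraction kept = (1.600)/(2.140) ≈ 74.77%, so 25.23% is lost.

25.2%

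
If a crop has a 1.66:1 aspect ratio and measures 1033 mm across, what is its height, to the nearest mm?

1033 / 1.660 = 622.29.

622 mm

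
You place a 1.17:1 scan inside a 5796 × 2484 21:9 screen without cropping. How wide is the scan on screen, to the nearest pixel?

2906 px

Since 1.170 < 2.333, the scan is height-limited.
That makes the image 2906.28 px wide (2484 × 1.170).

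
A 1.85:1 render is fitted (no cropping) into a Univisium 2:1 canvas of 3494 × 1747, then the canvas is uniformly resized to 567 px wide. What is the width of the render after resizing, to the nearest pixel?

524 px

At 3494×1747 the render is height-limited, so width = 1747 × 1.850 ≈ 3231.95 px.
Scaling 3494 → 567 is ×0.1623, so the width becomes 3231.95 × 0.1623 ≈ 524.48 px.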